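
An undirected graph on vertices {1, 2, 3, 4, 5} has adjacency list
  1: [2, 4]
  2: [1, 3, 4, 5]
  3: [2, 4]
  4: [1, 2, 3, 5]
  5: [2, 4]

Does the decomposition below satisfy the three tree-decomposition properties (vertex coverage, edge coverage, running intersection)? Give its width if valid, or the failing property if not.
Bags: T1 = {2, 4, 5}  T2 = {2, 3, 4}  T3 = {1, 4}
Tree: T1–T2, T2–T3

No — edge (2,1) lies in no bag.

A tree decomposition must satisfy three properties: every vertex lies in some bag; for every edge, both endpoints lie together in some bag; and for every vertex, the bags containing it form a connected subtree. Here edge (2,1) lies in no bag, so the decomposition is invalid.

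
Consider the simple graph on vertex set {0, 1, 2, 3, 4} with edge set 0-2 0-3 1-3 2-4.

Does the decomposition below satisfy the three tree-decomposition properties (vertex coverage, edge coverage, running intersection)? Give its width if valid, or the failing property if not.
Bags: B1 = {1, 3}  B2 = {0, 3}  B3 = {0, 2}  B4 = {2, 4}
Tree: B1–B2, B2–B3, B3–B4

Yes; width 1.

Every vertex of G appears in some bag (union = {0, 1, 2, 3, 4}); every edge is covered by a bag; and for each vertex v the set of bags containing v is connected in the bag tree. The decomposition is therefore valid. The largest bag has 2 vertices, so the width is 1.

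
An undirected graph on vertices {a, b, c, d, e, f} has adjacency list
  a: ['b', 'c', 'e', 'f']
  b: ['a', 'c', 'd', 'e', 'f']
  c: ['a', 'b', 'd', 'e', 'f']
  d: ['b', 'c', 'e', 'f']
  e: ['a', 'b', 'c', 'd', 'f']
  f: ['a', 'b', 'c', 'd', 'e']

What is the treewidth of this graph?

4

A width-4 tree decomposition is:
Bags: B1 = {b, c, d, e, f}  B2 = {a, b, c, e, f}
Tree: B1–B2
Every bag has size at most 5, so the width is 5 − 1 = 4 and tw(G) ≤ 4. For the lower bound, the 5 vertices {b, c, d, e, f} are pairwise adjacent, and any tree decomposition puts a clique entirely inside one bag — forcing width ≥ 4. Therefore the treewidth is 4.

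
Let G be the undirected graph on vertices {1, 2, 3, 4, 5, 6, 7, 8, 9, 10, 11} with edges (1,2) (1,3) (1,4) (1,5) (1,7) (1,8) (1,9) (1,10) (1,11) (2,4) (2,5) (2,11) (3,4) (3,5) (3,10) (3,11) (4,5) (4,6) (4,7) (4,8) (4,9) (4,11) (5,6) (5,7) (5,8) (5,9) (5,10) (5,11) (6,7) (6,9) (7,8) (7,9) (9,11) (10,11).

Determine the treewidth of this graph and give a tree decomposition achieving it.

Treewidth 4.
Bags: B1 = {1, 4, 5, 7, 9}  B2 = {1, 4, 5, 9, 11}  B3 = {1, 3, 4, 5, 11}  B4 = {1, 2, 4, 5, 11}  B5 = {1, 4, 5, 7, 8}  B6 = {1, 3, 5, 10, 11}  B7 = {4, 5, 6, 7, 9}
Tree: B1–B2, B2–B3, B2–B4, B1–B5, B3–B6, B1–B7

Each bag holds 5 vertices, so the decomposition has width 4, which upper-bounds the treewidth. For the lower bound, the 5 vertices {1, 3, 5, 10, 11} are pairwise adjacent, and any tree decomposition puts a clique entirely inside one bag — forcing width ≥ 4. The upper and lower bounds meet at 4, so that is the treewidth.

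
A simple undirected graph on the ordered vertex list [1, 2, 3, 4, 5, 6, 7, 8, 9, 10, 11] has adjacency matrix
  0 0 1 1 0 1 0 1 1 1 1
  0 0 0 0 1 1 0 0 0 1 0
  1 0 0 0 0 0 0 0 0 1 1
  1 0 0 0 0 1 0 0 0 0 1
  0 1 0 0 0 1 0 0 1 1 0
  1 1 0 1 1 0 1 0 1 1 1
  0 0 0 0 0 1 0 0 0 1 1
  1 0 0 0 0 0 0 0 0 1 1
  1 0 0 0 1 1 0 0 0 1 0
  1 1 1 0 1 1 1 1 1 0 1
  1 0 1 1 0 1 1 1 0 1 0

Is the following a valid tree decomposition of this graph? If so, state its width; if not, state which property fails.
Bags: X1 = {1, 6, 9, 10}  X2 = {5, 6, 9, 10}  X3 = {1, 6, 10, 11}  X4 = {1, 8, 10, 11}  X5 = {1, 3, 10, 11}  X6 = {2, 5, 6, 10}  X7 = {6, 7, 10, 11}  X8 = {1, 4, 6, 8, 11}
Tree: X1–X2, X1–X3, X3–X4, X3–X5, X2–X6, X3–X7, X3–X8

No — bags containing vertex 8 are not connected in the tree.

A tree decomposition must satisfy three properties: every vertex lies in some bag; for every edge, both endpoints lie together in some bag; and for every vertex, the bags containing it form a connected subtree. Here bags containing vertex 8 are not connected in the tree, so the decomposition is invalid.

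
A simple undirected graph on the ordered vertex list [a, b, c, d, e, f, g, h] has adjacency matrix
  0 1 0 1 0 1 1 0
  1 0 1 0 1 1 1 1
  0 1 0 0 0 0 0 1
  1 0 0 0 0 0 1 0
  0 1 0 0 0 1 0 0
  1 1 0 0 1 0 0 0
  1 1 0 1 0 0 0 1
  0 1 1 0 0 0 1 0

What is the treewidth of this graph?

A width-2 tree decomposition is:
Bags: B1 = {a, b, g}  B2 = {b, g, h}  B3 = {a, d, g}  B4 = {a, b, f}  B5 = {b, c, h}  B6 = {b, e, f}
Tree: B1–B2, B1–B3, B1–B4, B2–B5, B4–B6
Every bag has size at most 3, so the width is 3 − 1 = 2 and tw(G) ≤ 2. Conversely, {a, d, g} is a clique of size 3, and the vertices of any clique must share a bag in every tree decomposition; so some bag has ≥ 3 vertices and tw(G) ≥ 2. The upper and lower bounds meet at 2, so that is the treewidth.

2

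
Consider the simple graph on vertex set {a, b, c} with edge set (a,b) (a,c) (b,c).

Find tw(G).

2

A width-2 tree decomposition is:
Bags: B1 = {a, b, c}
Tree: (single bag)
With just one bag of size 3, the width is 3 − 1 = 2, so tw(G) ≤ 2. For the lower bound, the 3 vertices {a, b, c} are pairwise adjacent, and any tree decomposition puts a clique entirely inside one bag — forcing width ≥ 2. Combining the bounds, tw(G) = 2.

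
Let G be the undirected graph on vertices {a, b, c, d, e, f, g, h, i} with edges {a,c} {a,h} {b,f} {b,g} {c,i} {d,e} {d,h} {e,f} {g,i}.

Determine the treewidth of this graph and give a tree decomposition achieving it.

Treewidth 2.
One such decomposition:
Bags: B1 = {a, d, h}  B2 = {a, c, d}  B3 = {c, d, i}  B4 = {d, g, i}  B5 = {b, d, g}  B6 = {b, d, f}  B7 = {d, e, f}
Tree: B1–B2, B2–B3, B3–B4, B4–B5, B5–B6, B6–B7

Every bag has size at most 3, so the width is 3 − 1 = 2 and tw(G) ≤ 2. For the lower bound, G contains the cycle d–h–a–c–i–g–b–f–e–d, so G is not a forest; only forests have treewidth ≤ 1, hence tw(G) ≥ 2. Combining the bounds, tw(G) = 2.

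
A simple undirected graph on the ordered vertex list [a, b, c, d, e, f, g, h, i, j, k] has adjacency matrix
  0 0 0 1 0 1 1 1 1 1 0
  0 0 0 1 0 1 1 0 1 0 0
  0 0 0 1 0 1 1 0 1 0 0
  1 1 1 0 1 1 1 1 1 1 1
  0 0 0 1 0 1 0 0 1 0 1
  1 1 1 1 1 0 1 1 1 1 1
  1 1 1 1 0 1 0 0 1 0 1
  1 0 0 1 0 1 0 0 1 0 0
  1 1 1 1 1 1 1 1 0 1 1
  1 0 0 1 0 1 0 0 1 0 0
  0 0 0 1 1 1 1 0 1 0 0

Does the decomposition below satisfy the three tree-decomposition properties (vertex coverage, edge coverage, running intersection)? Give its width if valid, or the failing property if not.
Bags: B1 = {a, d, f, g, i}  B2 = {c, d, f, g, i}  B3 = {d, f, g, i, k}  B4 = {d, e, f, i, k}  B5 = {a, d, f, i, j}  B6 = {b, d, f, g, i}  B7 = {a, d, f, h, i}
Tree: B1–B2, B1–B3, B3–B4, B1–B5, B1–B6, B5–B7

Yes; width 4.

Checking the three conditions: (i) the bags cover all of {a, b, c, d, e, f, g, h, i, j, k}; (ii) for each edge, some bag contains both endpoints; (iii) the bags containing any fixed vertex form a subtree. All hold, so the decomposition is valid with width 5 − 1 = 4.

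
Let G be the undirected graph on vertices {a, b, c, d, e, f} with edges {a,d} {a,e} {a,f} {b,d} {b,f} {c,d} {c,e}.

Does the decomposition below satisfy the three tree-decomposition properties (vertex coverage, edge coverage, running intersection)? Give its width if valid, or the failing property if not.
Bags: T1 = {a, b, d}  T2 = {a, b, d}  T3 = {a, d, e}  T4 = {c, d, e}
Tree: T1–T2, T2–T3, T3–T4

A tree decomposition must satisfy three properties: every vertex lies in some bag; for every edge, both endpoints lie together in some bag; and for every vertex, the bags containing it form a connected subtree. Here vertex f appears in no bag, so the decomposition is invalid.

No — vertex f appears in no bag.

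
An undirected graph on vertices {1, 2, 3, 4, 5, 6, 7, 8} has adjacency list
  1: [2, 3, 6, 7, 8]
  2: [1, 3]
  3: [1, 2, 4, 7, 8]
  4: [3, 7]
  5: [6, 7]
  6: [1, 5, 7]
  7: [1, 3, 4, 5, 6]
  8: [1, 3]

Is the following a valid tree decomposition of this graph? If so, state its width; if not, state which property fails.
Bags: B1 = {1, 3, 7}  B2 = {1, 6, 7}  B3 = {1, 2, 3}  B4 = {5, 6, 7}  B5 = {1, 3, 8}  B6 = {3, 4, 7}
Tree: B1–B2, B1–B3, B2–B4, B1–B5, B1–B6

Checking the three conditions: (i) the bags cover all of {1, 2, 3, 4, 5, 6, 7, 8}; (ii) for each edge, some bag contains both endpoints; (iii) the bags containing any fixed vertex form a subtree. All hold, so the decomposition is valid with width 3 − 1 = 2.

Yes; width 2.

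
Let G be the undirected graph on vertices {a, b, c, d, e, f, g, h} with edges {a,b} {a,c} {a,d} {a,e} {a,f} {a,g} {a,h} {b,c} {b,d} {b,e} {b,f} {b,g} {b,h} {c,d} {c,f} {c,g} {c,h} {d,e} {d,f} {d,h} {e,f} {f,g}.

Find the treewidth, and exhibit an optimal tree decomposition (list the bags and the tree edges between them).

Treewidth 4.
Bags: B1 = {a, b, c, f, g}  B2 = {a, b, c, d, f}  B3 = {a, b, c, d, h}  B4 = {a, b, d, e, f}
Tree: B1–B2, B2–B3, B2–B4

Every bag has size at most 5, so the width is 5 − 1 = 4 and tw(G) ≤ 4. On the other hand G contains the 5-clique {a, b, d, e, f}. A clique must lie in a single bag of any decomposition, so no decomposition can have width below 4. Combining the bounds, tw(G) = 4.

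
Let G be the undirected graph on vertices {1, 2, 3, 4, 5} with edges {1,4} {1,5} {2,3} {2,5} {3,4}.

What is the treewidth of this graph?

A width-2 tree decomposition is:
Bags: B1 = {1, 3, 4}  B2 = {1, 3, 5}  B3 = {2, 3, 5}
Tree: B1–B2, B2–B3
The largest bag has 3 vertices, giving width 2; this decomposition certifies tw(G) ≤ 2. Since 3–4–1–5–2–3 is a cycle in G, G is not acyclic. Forests are exactly the graphs of treewidth ≤ 1, so tw(G) ≥ 2. Hence tw(G) = 2 exactly.

2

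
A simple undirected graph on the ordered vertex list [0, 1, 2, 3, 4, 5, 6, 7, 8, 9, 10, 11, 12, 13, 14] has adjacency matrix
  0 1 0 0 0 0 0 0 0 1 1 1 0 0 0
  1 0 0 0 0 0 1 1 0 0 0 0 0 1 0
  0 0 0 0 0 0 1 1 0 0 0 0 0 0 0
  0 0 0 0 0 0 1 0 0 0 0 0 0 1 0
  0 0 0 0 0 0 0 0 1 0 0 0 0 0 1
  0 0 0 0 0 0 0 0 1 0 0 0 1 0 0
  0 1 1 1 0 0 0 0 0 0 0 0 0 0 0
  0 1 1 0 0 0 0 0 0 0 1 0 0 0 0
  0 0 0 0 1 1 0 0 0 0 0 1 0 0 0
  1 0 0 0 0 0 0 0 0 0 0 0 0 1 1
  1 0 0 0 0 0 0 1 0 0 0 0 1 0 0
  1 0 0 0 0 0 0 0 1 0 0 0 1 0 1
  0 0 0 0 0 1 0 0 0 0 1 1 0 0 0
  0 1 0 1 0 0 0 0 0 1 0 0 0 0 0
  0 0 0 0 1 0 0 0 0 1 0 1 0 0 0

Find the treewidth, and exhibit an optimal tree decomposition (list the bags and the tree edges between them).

Each bag holds 4 vertices, so the decomposition has width 3, which upper-bounds the treewidth. For the lower bound: the 4 vertex sets {2,3,6}, {7}, {1}, {0,9,10,13} are disjoint, each induces a connected subgraph, and every pair is joined by at least one edge of G. Contracting each set to a single vertex therefore yields K_{4} as a minor, and since treewidth is minor-monotone, tw(G) ≥ tw(K_{4}) = 3. Combining the bounds, tw(G) = 3.

Treewidth 3.
One such decomposition:
Bags: B1 = {2, 3, 6, 7}  B2 = {1, 3, 6, 7}  B3 = {1, 3, 7, 13}  B4 = {1, 7, 10, 13}  B5 = {0, 1, 10, 13}  B6 = {0, 9, 10, 13}  B7 = {0, 9, 10, 12}  B8 = {0, 9, 11, 12}  B9 = {9, 11, 12, 14}  B10 = {5, 11, 12, 14}  B11 = {5, 8, 11, 14}  B12 = {4, 5, 8, 14}
Tree: B1–B2, B2–B3, B3–B4, B4–B5, B5–B6, B6–B7, B7–B8, B8–B9, B9–B10, B10–B11, B11–B12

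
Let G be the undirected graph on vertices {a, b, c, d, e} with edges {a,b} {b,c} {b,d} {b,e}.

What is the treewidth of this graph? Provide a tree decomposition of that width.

Treewidth 1.
One optimal decomposition is:
Bags: B1 = {b, e}  B2 = {a, b}  B3 = {b, d}  B4 = {b, c}
Tree: B1–B2, B2–B3, B3–B4

The largest bag has 2 vertices, giving width 1; this decomposition certifies tw(G) ≤ 1. G has an edge, so its treewidth is at least 1. Therefore the treewidth is 1.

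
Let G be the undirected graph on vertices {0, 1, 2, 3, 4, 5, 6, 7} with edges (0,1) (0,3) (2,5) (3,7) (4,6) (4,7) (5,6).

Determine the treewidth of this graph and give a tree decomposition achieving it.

The largest bag has 2 vertices, giving width 1; this decomposition certifies tw(G) ≤ 1. Since G has at least one edge (e.g. 2–5), it is not an edgeless graph, so tw(G) ≥ 1. Hence tw(G) = 1 exactly.

Treewidth 1.
One optimal decomposition is:
Bags: B1 = {2, 5}  B2 = {5, 6}  B3 = {4, 6}  B4 = {4, 7}  B5 = {3, 7}  B6 = {0, 3}  B7 = {0, 1}
Tree: B1–B2, B2–B3, B3–B4, B4–B5, B5–B6, B6–B7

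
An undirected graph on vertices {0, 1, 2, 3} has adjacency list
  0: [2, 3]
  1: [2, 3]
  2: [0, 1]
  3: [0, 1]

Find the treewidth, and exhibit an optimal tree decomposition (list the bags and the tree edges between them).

Treewidth 2.
One such decomposition:
Bags: B1 = {0, 1, 3}  B2 = {0, 1, 2}
Tree: B1–B2

Each bag holds 3 vertices, so the decomposition has width 2, which upper-bounds the treewidth. The edges 1–3–0–2–1 form a cycle, so G is not a tree and its treewidth is at least 2. Combining the bounds, tw(G) = 2.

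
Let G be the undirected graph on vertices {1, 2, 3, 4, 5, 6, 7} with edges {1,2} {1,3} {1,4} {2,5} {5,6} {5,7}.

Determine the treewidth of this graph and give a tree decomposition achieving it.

Every bag has size at most 2, so the width is 2 − 1 = 1 and tw(G) ≤ 1. G has an edge, so its treewidth is at least 1. Therefore the treewidth is 1.

Treewidth 1.
Bags: B1 = {1, 2}  B2 = {1, 4}  B3 = {1, 3}  B4 = {2, 5}  B5 = {5, 7}  B6 = {5, 6}
Tree: B1–B2, B2–B3, B1–B4, B4–B5, B5–B6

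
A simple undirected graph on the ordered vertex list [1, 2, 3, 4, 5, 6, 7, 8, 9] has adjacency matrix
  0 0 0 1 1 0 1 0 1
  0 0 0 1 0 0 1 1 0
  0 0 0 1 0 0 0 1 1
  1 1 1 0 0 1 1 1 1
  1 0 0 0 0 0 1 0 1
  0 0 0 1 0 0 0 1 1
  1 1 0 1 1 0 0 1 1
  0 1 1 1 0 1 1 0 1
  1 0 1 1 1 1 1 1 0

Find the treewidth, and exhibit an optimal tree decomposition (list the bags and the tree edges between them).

Every bag has size at most 4, so the width is 4 − 1 = 3 and tw(G) ≤ 3. Conversely, {3, 4, 8, 9} is a clique of size 4, and the vertices of any clique must share a bag in every tree decomposition; so some bag has ≥ 4 vertices and tw(G) ≥ 3. Therefore the treewidth is 3.

Treewidth 3.
Bags: B1 = {4, 7, 8, 9}  B2 = {2, 4, 7, 8}  B3 = {3, 4, 8, 9}  B4 = {1, 4, 7, 9}  B5 = {4, 6, 8, 9}  B6 = {1, 5, 7, 9}
Tree: B1–B2, B1–B3, B1–B4, B3–B5, B4–B6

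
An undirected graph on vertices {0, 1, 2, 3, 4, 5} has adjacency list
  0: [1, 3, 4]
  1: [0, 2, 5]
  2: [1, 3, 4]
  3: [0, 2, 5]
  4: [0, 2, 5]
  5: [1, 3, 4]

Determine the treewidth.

A width-3 tree decomposition is:
Bags: B1 = {1, 3, 4, 5}  B2 = {0, 1, 3, 4}  B3 = {1, 2, 3, 4}
Tree: B1–B2, B2–B3
Every bag has size at most 4, so the width is 4 − 1 = 3 and tw(G) ≤ 3. For the lower bound: the 4 vertex sets {4,5}, {0,3}, {1}, {2} are disjoint, each induces a connected subgraph, and every pair is joined by at least one edge of G. Contracting each set to a single vertex therefore yields K_{4} as a minor, and since treewidth is minor-monotone, tw(G) ≥ tw(K_{4}) = 3. Combining the bounds, tw(G) = 3.

3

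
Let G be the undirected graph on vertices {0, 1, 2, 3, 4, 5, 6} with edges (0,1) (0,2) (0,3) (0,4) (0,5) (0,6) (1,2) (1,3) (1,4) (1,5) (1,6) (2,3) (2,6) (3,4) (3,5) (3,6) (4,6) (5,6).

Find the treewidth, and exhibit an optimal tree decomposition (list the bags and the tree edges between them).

The largest bag has 5 vertices, giving width 4; this decomposition certifies tw(G) ≤ 4. Conversely, {0, 1, 2, 3, 6} is a clique of size 5, and the vertices of any clique must share a bag in every tree decomposition; so some bag has ≥ 5 vertices and tw(G) ≥ 4. Combining the bounds, tw(G) = 4.

Treewidth 4.
Bags: B1 = {0, 1, 3, 5, 6}  B2 = {0, 1, 3, 4, 6}  B3 = {0, 1, 2, 3, 6}
Tree: B1–B2, B2–B3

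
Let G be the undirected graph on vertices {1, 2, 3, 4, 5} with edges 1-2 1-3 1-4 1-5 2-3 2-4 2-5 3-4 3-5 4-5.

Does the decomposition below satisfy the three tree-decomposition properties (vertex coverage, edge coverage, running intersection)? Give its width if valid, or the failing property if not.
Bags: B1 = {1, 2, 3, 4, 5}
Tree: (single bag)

Yes; width 4.

Checking the three conditions: (i) the bags cover all of {1, 2, 3, 4, 5}; (ii) for each edge, some bag contains both endpoints; (iii) the bags containing any fixed vertex form a subtree. All hold, so the decomposition is valid with width 5 − 1 = 4.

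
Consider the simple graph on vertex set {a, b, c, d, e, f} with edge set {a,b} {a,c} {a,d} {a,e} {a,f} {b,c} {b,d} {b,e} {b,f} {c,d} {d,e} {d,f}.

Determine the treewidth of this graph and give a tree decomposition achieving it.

Every bag has size at most 4, so the width is 4 − 1 = 3 and tw(G) ≤ 3. Conversely, {a, b, d, e} is a clique of size 4, and the vertices of any clique must share a bag in every tree decomposition; so some bag has ≥ 4 vertices and tw(G) ≥ 3. Therefore the treewidth is 3.

Treewidth 3.
Bags: B1 = {a, b, d, f}  B2 = {a, b, d, e}  B3 = {a, b, c, d}
Tree: B1–B2, B1–B3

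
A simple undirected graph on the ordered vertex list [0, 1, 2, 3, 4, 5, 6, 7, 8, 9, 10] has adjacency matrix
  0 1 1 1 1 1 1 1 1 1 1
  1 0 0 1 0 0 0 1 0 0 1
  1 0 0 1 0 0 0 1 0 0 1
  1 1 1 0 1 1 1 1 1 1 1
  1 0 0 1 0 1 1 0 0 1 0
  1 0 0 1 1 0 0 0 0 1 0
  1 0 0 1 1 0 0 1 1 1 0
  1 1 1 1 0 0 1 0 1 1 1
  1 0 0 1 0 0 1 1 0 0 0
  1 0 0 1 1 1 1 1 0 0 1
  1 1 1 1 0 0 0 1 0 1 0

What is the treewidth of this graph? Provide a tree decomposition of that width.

Every bag has size at most 5, so the width is 5 − 1 = 4 and tw(G) ≤ 4. On the other hand G contains the 5-clique {0, 3, 4, 5, 9}. A clique must lie in a single bag of any decomposition, so no decomposition can have width below 4. The upper and lower bounds meet at 4, so that is the treewidth.

Treewidth 4.
One such decomposition:
Bags: B1 = {0, 3, 7, 9, 10}  B2 = {0, 3, 6, 7, 9}  B3 = {0, 3, 4, 6, 9}  B4 = {0, 1, 3, 7, 10}  B5 = {0, 2, 3, 7, 10}  B6 = {0, 3, 4, 5, 9}  B7 = {0, 3, 6, 7, 8}
Tree: B1–B2, B2–B3, B1–B4, B4–B5, B3–B6, B2–B7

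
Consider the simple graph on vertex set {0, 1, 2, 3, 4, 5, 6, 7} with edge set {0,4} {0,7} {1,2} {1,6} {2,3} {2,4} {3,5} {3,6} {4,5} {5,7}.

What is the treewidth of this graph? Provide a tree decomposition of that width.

Treewidth 2.
One such decomposition:
Bags: B1 = {0, 5, 7}  B2 = {0, 4, 5}  B3 = {3, 4, 5}  B4 = {2, 3, 4}  B5 = {2, 3, 6}  B6 = {1, 2, 6}
Tree: B1–B2, B2–B3, B3–B4, B4–B5, B5–B6

Every bag has size at most 3, so the width is 3 − 1 = 2 and tw(G) ≤ 2. For the lower bound, G contains the cycle 7–0–4–5–7, so G is not a forest; only forests have treewidth ≤ 1, hence tw(G) ≥ 2. Hence tw(G) = 2 exactly.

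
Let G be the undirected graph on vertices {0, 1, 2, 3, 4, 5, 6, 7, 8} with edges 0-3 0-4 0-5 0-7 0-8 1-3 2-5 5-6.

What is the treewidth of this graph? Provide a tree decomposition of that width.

Treewidth 1.
One such decomposition:
Bags: B1 = {0, 5}  B2 = {0, 7}  B3 = {0, 8}  B4 = {0, 3}  B5 = {1, 3}  B6 = {5, 6}  B7 = {2, 5}  B8 = {0, 4}
Tree: B1–B2, B1–B3, B3–B4, B4–B5, B1–B6, B1–B7, B3–B8

Each bag holds 2 vertices, so the decomposition has width 1, which upper-bounds the treewidth. G has an edge, so its treewidth is at least 1. Combining the bounds, tw(G) = 1.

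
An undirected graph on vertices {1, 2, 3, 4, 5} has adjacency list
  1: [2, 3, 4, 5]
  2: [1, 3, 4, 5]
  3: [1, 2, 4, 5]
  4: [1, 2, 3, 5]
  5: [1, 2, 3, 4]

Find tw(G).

4

A width-4 tree decomposition is:
Bags: B1 = {1, 2, 3, 4, 5}
Tree: (single bag)
With just one bag of size 5, the width is 5 − 1 = 4, so tw(G) ≤ 4. On the other hand G contains the 5-clique {1, 2, 3, 4, 5}. A clique must lie in a single bag of any decomposition, so no decomposition can have width below 4. Therefore the treewidth is 4.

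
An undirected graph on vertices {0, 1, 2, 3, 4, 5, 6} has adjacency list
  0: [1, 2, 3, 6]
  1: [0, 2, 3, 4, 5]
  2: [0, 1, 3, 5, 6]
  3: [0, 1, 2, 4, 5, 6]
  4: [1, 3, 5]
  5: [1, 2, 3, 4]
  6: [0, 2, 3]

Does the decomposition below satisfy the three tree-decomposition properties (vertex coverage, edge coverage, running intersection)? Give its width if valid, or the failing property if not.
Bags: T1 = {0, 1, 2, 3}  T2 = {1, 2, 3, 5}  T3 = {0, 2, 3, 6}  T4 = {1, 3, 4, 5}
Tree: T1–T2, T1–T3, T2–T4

Yes; width 3.

Checking the three conditions: (i) the bags cover all of {0, 1, 2, 3, 4, 5, 6}; (ii) for each edge, some bag contains both endpoints; (iii) the bags containing any fixed vertex form a subtree. All hold, so the decomposition is valid with width 4 − 1 = 3.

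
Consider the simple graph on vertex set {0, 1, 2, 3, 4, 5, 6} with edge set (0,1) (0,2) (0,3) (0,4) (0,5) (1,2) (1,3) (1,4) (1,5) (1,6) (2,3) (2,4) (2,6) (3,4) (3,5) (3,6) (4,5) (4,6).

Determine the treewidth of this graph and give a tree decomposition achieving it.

Treewidth 4.
One optimal decomposition is:
Bags: B1 = {1, 2, 3, 4, 6}  B2 = {0, 1, 2, 3, 4}  B3 = {0, 1, 3, 4, 5}
Tree: B1–B2, B2–B3

Each bag holds 5 vertices, so the decomposition has width 4, which upper-bounds the treewidth. On the other hand G contains the 5-clique {0, 1, 2, 3, 4}. A clique must lie in a single bag of any decomposition, so no decomposition can have width below 4. Therefore the treewidth is 4.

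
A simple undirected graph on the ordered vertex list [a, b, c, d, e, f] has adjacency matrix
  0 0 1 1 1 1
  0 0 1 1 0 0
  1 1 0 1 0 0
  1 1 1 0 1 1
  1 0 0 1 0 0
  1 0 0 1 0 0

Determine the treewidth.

A width-2 tree decomposition is:
Bags: B1 = {a, d, f}  B2 = {a, c, d}  B3 = {b, c, d}  B4 = {a, d, e}
Tree: B1–B2, B2–B3, B2–B4
Every bag has size at most 3, so the width is 3 − 1 = 2 and tw(G) ≤ 2. Conversely, {a, d, e} is a clique of size 3, and the vertices of any clique must share a bag in every tree decomposition; so some bag has ≥ 3 vertices and tw(G) ≥ 2. Therefore the treewidth is 2.

2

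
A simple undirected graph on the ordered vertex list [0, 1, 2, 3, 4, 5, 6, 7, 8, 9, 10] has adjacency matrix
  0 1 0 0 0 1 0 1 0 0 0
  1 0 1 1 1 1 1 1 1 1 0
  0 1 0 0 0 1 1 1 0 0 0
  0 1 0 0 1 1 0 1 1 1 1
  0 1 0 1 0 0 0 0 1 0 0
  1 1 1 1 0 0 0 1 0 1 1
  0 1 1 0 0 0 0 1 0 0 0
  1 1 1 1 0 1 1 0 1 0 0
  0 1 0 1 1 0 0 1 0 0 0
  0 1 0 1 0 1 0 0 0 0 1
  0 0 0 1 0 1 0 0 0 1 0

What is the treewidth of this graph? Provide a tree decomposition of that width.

Every bag has size at most 4, so the width is 4 − 1 = 3 and tw(G) ≤ 3. For the lower bound, the 4 vertices {1, 3, 5, 9} are pairwise adjacent, and any tree decomposition puts a clique entirely inside one bag — forcing width ≥ 3. Hence tw(G) = 3 exactly.

Treewidth 3.
Bags: B1 = {3, 5, 9, 10}  B2 = {1, 3, 5, 9}  B3 = {1, 3, 5, 7}  B4 = {1, 2, 5, 7}  B5 = {1, 2, 6, 7}  B6 = {0, 1, 5, 7}  B7 = {1, 3, 7, 8}  B8 = {1, 3, 4, 8}
Tree: B1–B2, B2–B3, B3–B4, B4–B5, B3–B6, B3–B7, B7–B8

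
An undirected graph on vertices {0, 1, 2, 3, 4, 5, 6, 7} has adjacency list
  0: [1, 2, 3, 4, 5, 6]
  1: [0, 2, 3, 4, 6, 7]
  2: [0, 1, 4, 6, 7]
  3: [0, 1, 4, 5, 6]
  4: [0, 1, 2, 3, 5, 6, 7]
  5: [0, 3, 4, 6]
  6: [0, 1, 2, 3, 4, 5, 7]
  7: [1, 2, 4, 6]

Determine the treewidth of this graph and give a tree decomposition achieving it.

Every bag has size at most 5, so the width is 5 − 1 = 4 and tw(G) ≤ 4. For the lower bound, the 5 vertices {0, 1, 2, 4, 6} are pairwise adjacent, and any tree decomposition puts a clique entirely inside one bag — forcing width ≥ 4. Therefore the treewidth is 4.

Treewidth 4.
Bags: B1 = {1, 2, 4, 6, 7}  B2 = {0, 1, 2, 4, 6}  B3 = {0, 1, 3, 4, 6}  B4 = {0, 3, 4, 5, 6}
Tree: B1–B2, B2–B3, B3–B4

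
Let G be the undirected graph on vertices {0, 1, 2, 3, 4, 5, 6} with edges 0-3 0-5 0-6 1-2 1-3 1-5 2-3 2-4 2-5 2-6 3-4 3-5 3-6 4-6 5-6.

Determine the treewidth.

A width-3 tree decomposition is:
Bags: B1 = {2, 3, 5, 6}  B2 = {1, 2, 3, 5}  B3 = {2, 3, 4, 6}  B4 = {0, 3, 5, 6}
Tree: B1–B2, B1–B3, B1–B4
Each bag holds 4 vertices, so the decomposition has width 3, which upper-bounds the treewidth. On the other hand G contains the 4-clique {0, 3, 5, 6}. A clique must lie in a single bag of any decomposition, so no decomposition can have width below 3. Hence tw(G) = 3 exactly.

3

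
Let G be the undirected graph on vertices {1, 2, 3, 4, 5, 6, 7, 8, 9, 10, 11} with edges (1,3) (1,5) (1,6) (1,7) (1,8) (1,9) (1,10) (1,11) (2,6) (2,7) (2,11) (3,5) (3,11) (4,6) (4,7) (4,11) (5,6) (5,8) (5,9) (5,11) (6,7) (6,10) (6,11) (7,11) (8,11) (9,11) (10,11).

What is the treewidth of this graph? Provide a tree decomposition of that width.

Treewidth 3.
Bags: B1 = {1, 6, 7, 11}  B2 = {1, 5, 6, 11}  B3 = {1, 6, 10, 11}  B4 = {1, 5, 8, 11}  B5 = {1, 3, 5, 11}  B6 = {1, 5, 9, 11}  B7 = {4, 6, 7, 11}  B8 = {2, 6, 7, 11}
Tree: B1–B2, B1–B3, B2–B4, B2–B5, B5–B6, B1–B7, B7–B8

Every bag has size at most 4, so the width is 4 − 1 = 3 and tw(G) ≤ 3. Conversely, {1, 6, 10, 11} is a clique of size 4, and the vertices of any clique must share a bag in every tree decomposition; so some bag has ≥ 4 vertices and tw(G) ≥ 3. Combining the bounds, tw(G) = 3.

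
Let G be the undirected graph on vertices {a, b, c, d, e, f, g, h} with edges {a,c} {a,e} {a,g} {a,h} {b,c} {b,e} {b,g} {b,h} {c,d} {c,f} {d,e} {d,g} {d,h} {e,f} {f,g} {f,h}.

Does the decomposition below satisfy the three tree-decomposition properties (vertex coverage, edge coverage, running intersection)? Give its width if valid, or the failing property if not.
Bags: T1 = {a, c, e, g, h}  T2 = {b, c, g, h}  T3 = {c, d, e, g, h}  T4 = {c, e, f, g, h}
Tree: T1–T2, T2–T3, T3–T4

No — edge (e,b) lies in no bag.

A tree decomposition must satisfy three properties: every vertex lies in some bag; for every edge, both endpoints lie together in some bag; and for every vertex, the bags containing it form a connected subtree. Here edge (e,b) lies in no bag, so the decomposition is invalid.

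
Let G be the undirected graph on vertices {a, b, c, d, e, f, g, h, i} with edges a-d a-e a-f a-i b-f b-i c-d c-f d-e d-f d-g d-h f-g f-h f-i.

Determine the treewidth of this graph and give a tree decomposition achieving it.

Treewidth 2.
One optimal decomposition is:
Bags: B1 = {c, d, f}  B2 = {a, d, f}  B3 = {a, f, i}  B4 = {a, d, e}  B5 = {d, f, h}  B6 = {b, f, i}  B7 = {d, f, g}
Tree: B1–B2, B2–B3, B2–B4, B2–B5, B3–B6, B1–B7

Each bag holds 3 vertices, so the decomposition has width 2, which upper-bounds the treewidth. For the lower bound, the 3 vertices {a, d, e} are pairwise adjacent, and any tree decomposition puts a clique entirely inside one bag — forcing width ≥ 2. Hence tw(G) = 2 exactly.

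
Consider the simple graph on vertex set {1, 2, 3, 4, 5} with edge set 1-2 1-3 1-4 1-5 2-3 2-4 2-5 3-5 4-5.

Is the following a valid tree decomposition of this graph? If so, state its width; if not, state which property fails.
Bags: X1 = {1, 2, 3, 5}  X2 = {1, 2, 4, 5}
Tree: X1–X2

Every vertex of G appears in some bag (union = {1, 2, 3, 4, 5}); every edge is covered by a bag; and for each vertex v the set of bags containing v is connected in the bag tree. The decomposition is therefore valid. The largest bag has 4 vertices, so the width is 3.

Yes; width 3.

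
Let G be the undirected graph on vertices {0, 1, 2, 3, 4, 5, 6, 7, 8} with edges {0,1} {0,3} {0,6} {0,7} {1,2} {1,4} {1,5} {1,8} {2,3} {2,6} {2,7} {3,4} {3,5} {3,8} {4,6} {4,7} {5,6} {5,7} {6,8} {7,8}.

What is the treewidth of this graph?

4

A width-4 tree decomposition is:
Bags: B1 = {1, 3, 4, 6, 7}  B2 = {0, 1, 3, 6, 7}  B3 = {1, 3, 5, 6, 7}  B4 = {1, 2, 3, 6, 7}  B5 = {1, 3, 6, 7, 8}
Tree: B1–B2, B2–B3, B3–B4, B4–B5
The largest bag has 5 vertices, giving width 4; this decomposition certifies tw(G) ≤ 4. For the lower bound: the 5 vertex sets {1,4}, {0,7}, {5,6}, {3}, {2} are disjoint, each induces a connected subgraph, and every pair is joined by at least one edge of G. Contracting each set to a single vertex therefore yields K_{5} as a minor, and since treewidth is minor-monotone, tw(G) ≥ tw(K_{5}) = 4. Hence tw(G) = 4 exactly.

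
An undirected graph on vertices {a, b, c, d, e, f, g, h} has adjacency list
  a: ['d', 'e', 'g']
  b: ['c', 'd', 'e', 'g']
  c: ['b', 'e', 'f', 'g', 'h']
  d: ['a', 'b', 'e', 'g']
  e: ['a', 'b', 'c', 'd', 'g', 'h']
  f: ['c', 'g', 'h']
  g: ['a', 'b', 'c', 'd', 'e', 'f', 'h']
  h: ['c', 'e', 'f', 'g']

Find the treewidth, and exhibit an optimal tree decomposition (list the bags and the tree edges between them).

Each bag holds 4 vertices, so the decomposition has width 3, which upper-bounds the treewidth. On the other hand G contains the 4-clique {a, d, e, g}. A clique must lie in a single bag of any decomposition, so no decomposition can have width below 3. The upper and lower bounds meet at 3, so that is the treewidth.

Treewidth 3.
Bags: B1 = {c, f, g, h}  B2 = {c, e, g, h}  B3 = {b, c, e, g}  B4 = {b, d, e, g}  B5 = {a, d, e, g}
Tree: B1–B2, B2–B3, B3–B4, B4–B5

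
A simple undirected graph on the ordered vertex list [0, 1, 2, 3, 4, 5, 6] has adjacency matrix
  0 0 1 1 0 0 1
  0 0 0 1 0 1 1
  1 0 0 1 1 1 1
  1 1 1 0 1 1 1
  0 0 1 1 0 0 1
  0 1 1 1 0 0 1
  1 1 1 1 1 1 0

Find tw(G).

3

A width-3 tree decomposition is:
Bags: B1 = {0, 2, 3, 6}  B2 = {2, 3, 5, 6}  B3 = {1, 3, 5, 6}  B4 = {2, 3, 4, 6}
Tree: B1–B2, B2–B3, B2–B4
Each bag holds 4 vertices, so the decomposition has width 3, which upper-bounds the treewidth. On the other hand G contains the 4-clique {1, 3, 5, 6}. A clique must lie in a single bag of any decomposition, so no decomposition can have width below 3. Hence tw(G) = 3 exactly.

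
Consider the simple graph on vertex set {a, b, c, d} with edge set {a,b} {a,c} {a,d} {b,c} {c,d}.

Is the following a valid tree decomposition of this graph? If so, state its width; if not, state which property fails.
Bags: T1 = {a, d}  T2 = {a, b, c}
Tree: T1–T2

No — edge (c,d) lies in no bag.

A tree decomposition must satisfy three properties: every vertex lies in some bag; for every edge, both endpoints lie together in some bag; and for every vertex, the bags containing it form a connected subtree. Here edge (c,d) lies in no bag, so the decomposition is invalid.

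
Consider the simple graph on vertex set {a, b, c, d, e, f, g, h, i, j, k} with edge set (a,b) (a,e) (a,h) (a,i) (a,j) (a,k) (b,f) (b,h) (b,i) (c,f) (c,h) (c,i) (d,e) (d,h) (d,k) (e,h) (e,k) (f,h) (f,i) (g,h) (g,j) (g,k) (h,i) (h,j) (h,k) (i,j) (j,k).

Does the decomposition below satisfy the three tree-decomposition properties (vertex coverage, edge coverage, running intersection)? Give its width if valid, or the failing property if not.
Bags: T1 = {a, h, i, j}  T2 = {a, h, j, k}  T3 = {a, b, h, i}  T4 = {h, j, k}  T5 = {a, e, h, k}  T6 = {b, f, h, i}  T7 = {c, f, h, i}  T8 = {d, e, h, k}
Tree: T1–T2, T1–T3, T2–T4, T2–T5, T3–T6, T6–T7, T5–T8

A tree decomposition must satisfy three properties: every vertex lies in some bag; for every edge, both endpoints lie together in some bag; and for every vertex, the bags containing it form a connected subtree. Here vertex g appears in no bag, so the decomposition is invalid.

No — vertex g appears in no bag.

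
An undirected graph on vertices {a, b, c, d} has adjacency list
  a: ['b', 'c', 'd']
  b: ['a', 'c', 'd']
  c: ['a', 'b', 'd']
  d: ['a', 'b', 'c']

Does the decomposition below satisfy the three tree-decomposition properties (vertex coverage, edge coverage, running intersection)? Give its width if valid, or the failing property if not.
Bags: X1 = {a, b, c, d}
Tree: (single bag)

Yes; width 3.

Vertex coverage: the bags together contain {a, b, c, d}, the full vertex set. Edge coverage: each edge of G has both endpoints in at least one bag. Running intersection: for every vertex, the bags containing it form a connected subtree. All three properties hold, so this is a valid tree decomposition of width max|bag| − 1 = 3, and hence tw(G) ≤ 3.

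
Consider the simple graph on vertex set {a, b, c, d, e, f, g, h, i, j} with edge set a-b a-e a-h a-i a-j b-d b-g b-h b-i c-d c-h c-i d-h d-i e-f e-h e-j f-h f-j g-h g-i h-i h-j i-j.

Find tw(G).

3

A width-3 tree decomposition is:
Bags: B1 = {b, d, h, i}  B2 = {a, b, h, i}  B3 = {b, g, h, i}  B4 = {a, h, i, j}  B5 = {a, e, h, j}  B6 = {e, f, h, j}  B7 = {c, d, h, i}
Tree: B1–B2, B1–B3, B2–B4, B4–B5, B5–B6, B1–B7
The largest bag has 4 vertices, giving width 3; this decomposition certifies tw(G) ≤ 3. Conversely, {e, f, h, j} is a clique of size 4, and the vertices of any clique must share a bag in every tree decomposition; so some bag has ≥ 4 vertices and tw(G) ≥ 3. The upper and lower bounds meet at 3, so that is the treewidth.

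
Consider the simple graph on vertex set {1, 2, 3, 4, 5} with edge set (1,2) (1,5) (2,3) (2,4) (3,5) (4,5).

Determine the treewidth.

2

A width-2 tree decomposition is:
Bags: B1 = {2, 3, 5}  B2 = {1, 2, 5}  B3 = {2, 4, 5}
Tree: B1–B2, B2–B3
Each bag holds 3 vertices, so the decomposition has width 2, which upper-bounds the treewidth. Since 5–3–2–1–5 is a cycle in G, G is not acyclic. Forests are exactly the graphs of treewidth ≤ 1, so tw(G) ≥ 2. Therefore the treewidth is 2.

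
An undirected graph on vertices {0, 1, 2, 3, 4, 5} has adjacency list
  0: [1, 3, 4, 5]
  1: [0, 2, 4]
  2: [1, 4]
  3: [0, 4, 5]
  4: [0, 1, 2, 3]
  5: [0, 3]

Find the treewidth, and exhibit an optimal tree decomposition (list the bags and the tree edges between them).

Every bag has size at most 3, so the width is 3 − 1 = 2 and tw(G) ≤ 2. On the other hand G contains the 3-clique {0, 1, 4}. A clique must lie in a single bag of any decomposition, so no decomposition can have width below 2. The upper and lower bounds meet at 2, so that is the treewidth.

Treewidth 2.
One optimal decomposition is:
Bags: B1 = {0, 3, 4}  B2 = {0, 1, 4}  B3 = {0, 3, 5}  B4 = {1, 2, 4}
Tree: B1–B2, B1–B3, B2–B4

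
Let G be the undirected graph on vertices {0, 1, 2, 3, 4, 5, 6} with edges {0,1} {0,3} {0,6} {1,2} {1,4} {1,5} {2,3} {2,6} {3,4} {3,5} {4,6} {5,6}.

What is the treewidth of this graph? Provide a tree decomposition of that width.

Treewidth 3.
One such decomposition:
Bags: B1 = {0, 1, 3, 6}  B2 = {1, 2, 3, 6}  B3 = {1, 3, 5, 6}  B4 = {1, 3, 4, 6}
Tree: B1–B2, B2–B3, B3–B4

Each bag holds 4 vertices, so the decomposition has width 3, which upper-bounds the treewidth. For the lower bound: the 4 vertex sets {0,3}, {1,2}, {6}, {5} are disjoint, each induces a connected subgraph, and every pair is joined by at least one edge of G. Contracting each set to a single vertex therefore yields K_{4} as a minor, and since treewidth is minor-monotone, tw(G) ≥ tw(K_{4}) = 3. Therefore the treewidth is 3.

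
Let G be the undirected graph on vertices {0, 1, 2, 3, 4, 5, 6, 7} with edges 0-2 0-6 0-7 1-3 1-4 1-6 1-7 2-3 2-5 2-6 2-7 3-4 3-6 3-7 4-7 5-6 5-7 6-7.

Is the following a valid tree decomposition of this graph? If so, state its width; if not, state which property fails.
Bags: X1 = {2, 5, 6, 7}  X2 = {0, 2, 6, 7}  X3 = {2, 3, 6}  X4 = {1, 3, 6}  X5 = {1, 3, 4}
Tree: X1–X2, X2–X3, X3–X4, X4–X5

No — edge (7,3) lies in no bag.

A tree decomposition must satisfy three properties: every vertex lies in some bag; for every edge, both endpoints lie together in some bag; and for every vertex, the bags containing it form a connected subtree. Here edge (7,3) lies in no bag, so the decomposition is invalid.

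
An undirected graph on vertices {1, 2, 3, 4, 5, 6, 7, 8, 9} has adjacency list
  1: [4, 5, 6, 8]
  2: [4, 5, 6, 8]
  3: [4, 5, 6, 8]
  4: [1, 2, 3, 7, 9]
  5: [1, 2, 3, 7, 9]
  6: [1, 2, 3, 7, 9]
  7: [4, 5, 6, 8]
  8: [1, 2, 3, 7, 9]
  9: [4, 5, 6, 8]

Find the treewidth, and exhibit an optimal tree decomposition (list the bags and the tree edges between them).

The largest bag has 5 vertices, giving width 4; this decomposition certifies tw(G) ≤ 4. For the lower bound: the 5 vertex sets {3,6}, {1,5}, {7,8}, {4}, {2} are disjoint, each induces a connected subgraph, and every pair is joined by at least one edge of G. Contracting each set to a single vertex therefore yields K_{5} as a minor, and since treewidth is minor-monotone, tw(G) ≥ tw(K_{5}) = 4. Hence tw(G) = 4 exactly.

Treewidth 4.
One optimal decomposition is:
Bags: B1 = {3, 4, 5, 6, 8}  B2 = {1, 4, 5, 6, 8}  B3 = {4, 5, 6, 7, 8}  B4 = {2, 4, 5, 6, 8}  B5 = {4, 5, 6, 8, 9}
Tree: B1–B2, B2–B3, B3–B4, B4–B5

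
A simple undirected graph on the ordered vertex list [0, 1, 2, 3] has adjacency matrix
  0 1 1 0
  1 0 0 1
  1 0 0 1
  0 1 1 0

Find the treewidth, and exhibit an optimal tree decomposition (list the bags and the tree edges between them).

Treewidth 2.
One such decomposition:
Bags: B1 = {0, 1, 3}  B2 = {0, 2, 3}
Tree: B1–B2

Every bag has size at most 3, so the width is 3 − 1 = 2 and tw(G) ≤ 2. Since 3–1–0–2–3 is a cycle in G, G is not acyclic. Forests are exactly the graphs of treewidth ≤ 1, so tw(G) ≥ 2. The upper and lower bounds meet at 2, so that is the treewidth.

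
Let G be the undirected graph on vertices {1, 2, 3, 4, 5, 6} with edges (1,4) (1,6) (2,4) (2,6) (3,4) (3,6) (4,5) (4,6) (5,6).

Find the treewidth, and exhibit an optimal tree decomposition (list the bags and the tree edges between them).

Treewidth 2.
One such decomposition:
Bags: B1 = {1, 4, 6}  B2 = {2, 4, 6}  B3 = {4, 5, 6}  B4 = {3, 4, 6}
Tree: B1–B2, B1–B3, B3–B4

The largest bag has 3 vertices, giving width 2; this decomposition certifies tw(G) ≤ 2. For the lower bound, the 3 vertices {1, 4, 6} are pairwise adjacent, and any tree decomposition puts a clique entirely inside one bag — forcing width ≥ 2. Hence tw(G) = 2 exactly.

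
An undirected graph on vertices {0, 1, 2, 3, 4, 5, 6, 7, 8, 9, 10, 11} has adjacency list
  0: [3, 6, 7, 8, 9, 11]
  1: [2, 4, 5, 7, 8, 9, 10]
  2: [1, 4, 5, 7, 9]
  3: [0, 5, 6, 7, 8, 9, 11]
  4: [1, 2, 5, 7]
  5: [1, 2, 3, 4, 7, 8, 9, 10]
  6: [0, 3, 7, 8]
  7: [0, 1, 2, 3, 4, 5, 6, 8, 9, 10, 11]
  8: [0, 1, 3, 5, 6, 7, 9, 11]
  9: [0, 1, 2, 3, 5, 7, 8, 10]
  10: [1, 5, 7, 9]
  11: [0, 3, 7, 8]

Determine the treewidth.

A width-4 tree decomposition is:
Bags: B1 = {3, 5, 7, 8, 9}  B2 = {0, 3, 7, 8, 9}  B3 = {1, 5, 7, 8, 9}  B4 = {0, 3, 6, 7, 8}  B5 = {1, 5, 7, 9, 10}  B6 = {1, 2, 5, 7, 9}  B7 = {1, 2, 4, 5, 7}  B8 = {0, 3, 7, 8, 11}
Tree: B1–B2, B1–B3, B2–B4, B3–B5, B3–B6, B6–B7, B4–B8
Each bag holds 5 vertices, so the decomposition has width 4, which upper-bounds the treewidth. On the other hand G contains the 5-clique {0, 3, 7, 8, 9}. A clique must lie in a single bag of any decomposition, so no decomposition can have width below 4. Hence tw(G) = 4 exactly.

4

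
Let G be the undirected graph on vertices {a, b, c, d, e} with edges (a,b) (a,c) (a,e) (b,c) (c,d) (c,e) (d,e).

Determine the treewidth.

2

A width-2 tree decomposition is:
Bags: B1 = {a, c, e}  B2 = {a, b, c}  B3 = {c, d, e}
Tree: B1–B2, B1–B3
Every bag has size at most 3, so the width is 3 − 1 = 2 and tw(G) ≤ 2. On the other hand G contains the 3-clique {c, d, e}. A clique must lie in a single bag of any decomposition, so no decomposition can have width below 2. Therefore the treewidth is 2.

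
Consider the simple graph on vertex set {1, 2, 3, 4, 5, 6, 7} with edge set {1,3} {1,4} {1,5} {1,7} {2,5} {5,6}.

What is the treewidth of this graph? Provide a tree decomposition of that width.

Every bag has size at most 2, so the width is 2 − 1 = 1 and tw(G) ≤ 1. Since G has at least one edge (e.g. 1–3), it is not an edgeless graph, so tw(G) ≥ 1. Hence tw(G) = 1 exactly.

Treewidth 1.
One such decomposition:
Bags: B1 = {1, 3}  B2 = {1, 5}  B3 = {1, 4}  B4 = {5, 6}  B5 = {1, 7}  B6 = {2, 5}
Tree: B1–B2, B2–B3, B2–B4, B3–B5, B2–B6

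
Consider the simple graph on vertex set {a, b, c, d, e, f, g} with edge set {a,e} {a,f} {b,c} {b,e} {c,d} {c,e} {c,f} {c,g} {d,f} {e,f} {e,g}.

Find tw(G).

A width-2 tree decomposition is:
Bags: B1 = {c, d, f}  B2 = {c, e, f}  B3 = {b, c, e}  B4 = {a, e, f}  B5 = {c, e, g}
Tree: B1–B2, B2–B3, B2–B4, B3–B5
The largest bag has 3 vertices, giving width 2; this decomposition certifies tw(G) ≤ 2. For the lower bound, the 3 vertices {c, d, f} are pairwise adjacent, and any tree decomposition puts a clique entirely inside one bag — forcing width ≥ 2. Therefore the treewidth is 2.

2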